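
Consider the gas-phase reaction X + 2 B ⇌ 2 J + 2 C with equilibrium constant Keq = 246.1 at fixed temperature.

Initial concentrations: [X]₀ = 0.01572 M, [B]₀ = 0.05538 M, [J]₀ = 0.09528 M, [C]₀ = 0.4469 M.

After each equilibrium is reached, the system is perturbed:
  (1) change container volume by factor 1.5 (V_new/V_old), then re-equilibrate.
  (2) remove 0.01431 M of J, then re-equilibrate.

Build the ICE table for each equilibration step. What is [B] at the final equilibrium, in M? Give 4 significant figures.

[B]_eq = 0.02239 M

Q₀ = 37.61 vs Keq = 246.1 ⇒ Q<K, forward
Step 1:
                  X         B         J         C
  Initial   0.01572   0.05538   0.09528    0.4469
  Change  -0.008374  -0.01675   0.01675   0.01675
  Equil    0.007346   0.03863     0.112    0.4636
  solve Keq expr → x = 0.008374; check Q = 246.1
Then change container volume by factor 1.5 (V_new/V_old).
Step 2:
                  X         B         J         C
  Initial  0.004897   0.02575   0.07469    0.3091
  Change  -8.9636e-04 -0.001793  0.001793  0.001793
  Equil    0.004001   0.02396   0.07648    0.3109
  solve Keq expr → x = 8.9636e-04; check Q = 246.1
Then remove 0.01431 M of J.
Step 3:
                  X         B         J         C
  Initial  0.004001   0.02396   0.06217    0.3109
  Change  -7.8574e-04 -0.001571  0.001571  0.001571
  Equil    0.003215   0.02239   0.06374    0.3125
  solve Keq expr → x = 7.8574e-04; check Q = 246.1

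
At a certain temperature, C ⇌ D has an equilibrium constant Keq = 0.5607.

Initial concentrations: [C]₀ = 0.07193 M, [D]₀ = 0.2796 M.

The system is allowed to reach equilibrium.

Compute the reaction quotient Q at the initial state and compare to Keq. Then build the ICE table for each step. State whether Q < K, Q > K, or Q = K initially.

Q₀ = 3.887; Q > K (proceeds reverse)

Q₀ = 3.887 vs Keq = 0.5607 ⇒ Q>K, reverse
Step 1:
                  C         D
  I         0.07193    0.2796
  C          0.1533   -0.1533
  E          0.2252    0.1263
  solve Keq expr → x = -0.1533; check Q = 0.5607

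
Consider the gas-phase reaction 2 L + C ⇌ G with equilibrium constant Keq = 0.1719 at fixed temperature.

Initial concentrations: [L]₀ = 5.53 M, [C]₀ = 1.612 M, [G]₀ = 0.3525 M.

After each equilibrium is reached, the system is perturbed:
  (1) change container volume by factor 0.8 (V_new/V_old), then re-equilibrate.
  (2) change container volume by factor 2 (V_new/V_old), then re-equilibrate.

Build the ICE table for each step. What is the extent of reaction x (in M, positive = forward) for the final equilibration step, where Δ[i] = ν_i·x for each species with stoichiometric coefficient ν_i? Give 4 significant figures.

Q₀ = 0.007151 vs Keq = 0.1719 ⇒ Q<K, forward
Step 1:
                    L           C           G
  I              5.53       1.612      0.3525
  C            -1.982     -0.9911      0.9911
  E             3.548      0.6209       1.344
  solve Keq expr → x = 0.9911; check Q = 0.1719
Then change container volume by factor 0.8 (V_new/V_old).
Step 2:
                    L           C           G
  I             4.435      0.7762       1.679
  C           -0.3038     -0.1519      0.1519
  E             4.131      0.6243       1.831
  solve Keq expr → x = 0.1519; check Q = 0.1719
Then change container volume by factor 2 (V_new/V_old).
Step 3:
                    L           C           G
  I             2.066      0.3121      0.9157
  C            0.5189      0.2594     -0.2594
  E             2.584      0.5716      0.6562
  solve Keq expr → x = -0.2594; check Q = 0.1719

x = -0.2594 M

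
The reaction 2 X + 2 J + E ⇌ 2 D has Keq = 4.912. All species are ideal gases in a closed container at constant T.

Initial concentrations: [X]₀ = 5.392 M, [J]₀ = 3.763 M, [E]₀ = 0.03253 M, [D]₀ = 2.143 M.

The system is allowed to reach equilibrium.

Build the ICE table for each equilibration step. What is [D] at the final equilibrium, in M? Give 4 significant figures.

[D]_eq = 2.203 M

Q₀ = 0.3429 vs Keq = 4.912 ⇒ Q<K, forward
Step 1:
                  X         J         E         D
  init        5.392     3.763   0.03253     2.143
  Δ        -0.05999  -0.05999     -0.03   0.05999
  eq          5.332     3.703  0.002534     2.203
  solve Keq expr → x = 0.03; check Q = 4.912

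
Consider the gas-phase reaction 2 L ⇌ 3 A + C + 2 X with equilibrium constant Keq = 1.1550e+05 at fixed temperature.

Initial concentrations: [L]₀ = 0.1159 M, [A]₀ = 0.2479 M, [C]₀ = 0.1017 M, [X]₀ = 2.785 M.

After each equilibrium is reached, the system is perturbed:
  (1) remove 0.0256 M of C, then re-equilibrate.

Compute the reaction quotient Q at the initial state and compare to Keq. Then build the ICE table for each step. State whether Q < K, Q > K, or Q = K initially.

Q₀ = 0.8946 vs Keq = 1.1550e+05 ⇒ Q<K, forward
Step 1:
                  L         A         C         X
  Initial    0.1159    0.2479    0.1017     2.785
  Change     -0.115    0.1725   0.05749     0.115
  Equil   9.2786e-04    0.4204    0.1592       2.9
  solve Keq expr → x = 0.05749; check Q = 1.1550e+05
Then remove 0.0256 M of C.
Step 2:
                  L         A         C         X
  Initial 9.2786e-04    0.4204    0.1336       2.9
  Change  -7.7379e-05 1.1607e-04 3.8689e-05 7.7379e-05
  Equil   8.5049e-04    0.4205    0.1336       2.9
  solve Keq expr → x = 3.8689e-05; check Q = 1.1550e+05

Q₀ = 0.8946; Q < K (proceeds forward)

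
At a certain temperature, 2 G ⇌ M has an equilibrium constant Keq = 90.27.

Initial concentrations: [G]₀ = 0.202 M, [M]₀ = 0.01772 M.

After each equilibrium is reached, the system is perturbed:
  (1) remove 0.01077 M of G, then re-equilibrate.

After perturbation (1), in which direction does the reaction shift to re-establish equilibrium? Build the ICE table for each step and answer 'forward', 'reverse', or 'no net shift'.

Direction: reverse

Q₀ = 0.4343 vs Keq = 90.27 ⇒ Q<K, forward
Step 1:
                    G           M
  init          0.202     0.01772
  Δ           -0.1684      0.0842
  eq           0.0336      0.1019
  solve Keq expr → x = 0.0842; check Q = 90.27
Then remove 0.01077 M of G.
Step 2:
                    G           M
  init        0.02283      0.1019
  Δ           0.00994    -0.00497
  eq          0.03277     0.09695
  solve Keq expr → x = -0.00497; check Q = 90.27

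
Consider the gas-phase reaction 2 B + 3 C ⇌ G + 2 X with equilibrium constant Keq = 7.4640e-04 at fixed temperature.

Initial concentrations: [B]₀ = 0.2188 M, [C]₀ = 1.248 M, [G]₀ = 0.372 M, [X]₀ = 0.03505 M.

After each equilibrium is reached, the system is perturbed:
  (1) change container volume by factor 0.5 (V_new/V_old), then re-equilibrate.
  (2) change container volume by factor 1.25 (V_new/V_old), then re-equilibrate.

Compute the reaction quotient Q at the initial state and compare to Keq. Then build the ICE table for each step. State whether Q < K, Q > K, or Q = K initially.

Q₀ = 0.004911; Q > K (proceeds reverse)

Q₀ = 0.004911 vs Keq = 7.4640e-04 ⇒ Q>K, reverse
Step 1:
                   B          C          G          X
  Initial     0.2188      1.248      0.372    0.03505
  Change     0.01944    0.02916  -0.009721   -0.01944
  Equil       0.2382      1.277     0.3623    0.01561
  solve Keq expr → x = -0.009721; check Q = 7.4640e-04
Then change container volume by factor 0.5 (V_new/V_old).
Step 2:
                   B          C          G          X
  Initial     0.4765      2.554     0.7246    0.03122
  Change    -0.02596   -0.03894    0.01298    0.02596
  Equil       0.4505      2.515     0.7375    0.05718
  solve Keq expr → x = 0.01298; check Q = 7.4640e-04
Then change container volume by factor 1.25 (V_new/V_old).
Step 3:
                   B          C          G          X
  Initial     0.3604      2.012       0.59    0.04574
  Change     0.00789    0.01184  -0.003945   -0.00789
  Equil       0.3683      2.024     0.5861    0.03785
  solve Keq expr → x = -0.003945; check Q = 7.4640e-04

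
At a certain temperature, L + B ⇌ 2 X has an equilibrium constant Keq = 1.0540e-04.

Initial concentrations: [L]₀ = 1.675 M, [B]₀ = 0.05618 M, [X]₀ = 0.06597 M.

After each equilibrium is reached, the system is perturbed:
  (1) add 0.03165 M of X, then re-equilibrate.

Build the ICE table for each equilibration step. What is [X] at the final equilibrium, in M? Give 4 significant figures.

[X]_eq = 0.00432 M

Q₀ = 0.04625 vs Keq = 1.0540e-04 ⇒ Q>K, reverse
Step 1:
                  L         B         X
  I           1.675   0.05618   0.06597
  C         0.03101   0.03101  -0.06201
  E           1.706   0.08719  0.003959
  solve Keq expr → x = -0.03101; check Q = 1.0540e-04
Then add 0.03165 M of X.
Step 2:
                  L         B         X
  I           1.706   0.08719   0.03561
  C         0.01564   0.01564  -0.03129
  E           1.722    0.1028   0.00432
  solve Keq expr → x = -0.01564; check Q = 1.0540e-04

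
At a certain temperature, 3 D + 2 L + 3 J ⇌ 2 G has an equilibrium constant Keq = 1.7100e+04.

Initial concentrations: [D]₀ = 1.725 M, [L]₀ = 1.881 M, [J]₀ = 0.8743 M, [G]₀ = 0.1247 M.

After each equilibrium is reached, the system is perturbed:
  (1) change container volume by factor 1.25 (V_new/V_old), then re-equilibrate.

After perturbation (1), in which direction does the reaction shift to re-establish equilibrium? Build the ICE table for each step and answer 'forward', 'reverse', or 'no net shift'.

Direction: reverse

Q₀ = 0.001281 vs Keq = 1.7100e+04 ⇒ Q<K, forward
Step 1:
                   D          L          J          G
  I            1.725      1.881     0.8743     0.1247
  C          -0.8457    -0.5638    -0.8457     0.5638
  E           0.8793      1.317    0.02864     0.6885
  solve Keq expr → x = 0.2819; check Q = 1.7100e+04
Then change container volume by factor 1.25 (V_new/V_old).
Step 2:
                   D          L          J          G
  I           0.7035      1.054    0.02291     0.5508
  C          0.01179    0.00786    0.01179   -0.00786
  E           0.7153      1.062     0.0347     0.5429
  solve Keq expr → x = -0.00393; check Q = 1.7100e+04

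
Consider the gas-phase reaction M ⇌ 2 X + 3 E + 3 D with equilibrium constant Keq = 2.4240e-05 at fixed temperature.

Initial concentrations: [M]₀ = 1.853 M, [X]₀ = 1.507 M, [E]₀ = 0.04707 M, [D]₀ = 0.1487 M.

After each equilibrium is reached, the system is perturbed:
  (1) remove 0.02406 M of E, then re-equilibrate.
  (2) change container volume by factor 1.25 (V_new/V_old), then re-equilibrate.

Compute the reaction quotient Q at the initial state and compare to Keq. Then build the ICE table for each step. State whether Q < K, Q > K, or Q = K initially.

Q₀ = 4.2026e-07 vs Keq = 2.4240e-05 ⇒ Q<K, forward
Step 1:
                   M          X          E          D
  Initial      1.853      1.507    0.04707     0.1487
  Change    -0.02409    0.04817    0.07226    0.07226
  Equil        1.829      1.555     0.1193      0.221
  solve Keq expr → x = 0.02409; check Q = 2.4240e-05
Then remove 0.02406 M of E.
Step 2:
                   M          X          E          D
  Initial      1.829      1.555    0.09527      0.221
  Change   -0.005198     0.0104    0.01559    0.01559
  Equil        1.824      1.566     0.1109     0.2366
  solve Keq expr → x = 0.005198; check Q = 2.4240e-05
Then change container volume by factor 1.25 (V_new/V_old).
Step 3:
                   M          X          E          D
  Initial      1.459      1.252    0.08869     0.1892
  Change    -0.01175    0.02351    0.03526    0.03526
  Equil        1.447      1.276     0.1239     0.2245
  solve Keq expr → x = 0.01175; check Q = 2.4240e-05

Q₀ = 4.2026e-07; Q < K (proceeds forward)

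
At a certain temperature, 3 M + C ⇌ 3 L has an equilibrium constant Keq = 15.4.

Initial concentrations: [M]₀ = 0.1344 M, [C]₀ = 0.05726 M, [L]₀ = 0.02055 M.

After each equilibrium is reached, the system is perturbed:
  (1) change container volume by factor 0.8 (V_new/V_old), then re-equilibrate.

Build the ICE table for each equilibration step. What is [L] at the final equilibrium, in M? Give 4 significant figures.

Q₀ = 0.06243 vs Keq = 15.4 ⇒ Q<K, forward
Step 1:
                    M           C           L
  init         0.1344     0.05726     0.02055
  Δ          -0.05079    -0.01693     0.05079
  eq          0.08361     0.04033     0.07134
  solve Keq expr → x = 0.01693; check Q = 15.4
Then change container volume by factor 0.8 (V_new/V_old).
Step 2:
                    M           C           L
  init         0.1045     0.05041     0.08917
  Δ         -0.003239    -0.00108    0.003239
  eq           0.1013     0.04933     0.09241
  solve Keq expr → x = 0.00108; check Q = 15.4

[L]_eq = 0.09241 M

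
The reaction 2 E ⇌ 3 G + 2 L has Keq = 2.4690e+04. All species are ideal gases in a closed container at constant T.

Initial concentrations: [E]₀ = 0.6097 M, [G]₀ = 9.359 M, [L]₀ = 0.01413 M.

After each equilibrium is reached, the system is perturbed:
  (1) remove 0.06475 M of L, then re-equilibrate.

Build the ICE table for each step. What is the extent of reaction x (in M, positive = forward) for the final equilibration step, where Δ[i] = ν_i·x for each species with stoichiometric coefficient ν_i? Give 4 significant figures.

x = 0.005407 M

Q₀ = 0.4403 vs Keq = 2.4690e+04 ⇒ Q<K, forward
Step 1:
                    E           G           L
  init         0.6097       9.359     0.01413
  Δ           -0.5037      0.7555      0.5037
  eq            0.106       10.11      0.5178
  solve Keq expr → x = 0.2518; check Q = 2.4690e+04
Then remove 0.06475 M of L.
Step 2:
                    E           G           L
  init          0.106       10.11      0.4531
  Δ          -0.01081     0.01622     0.01081
  eq          0.09519       10.13      0.4639
  solve Keq expr → x = 0.005407; check Q = 2.4690e+04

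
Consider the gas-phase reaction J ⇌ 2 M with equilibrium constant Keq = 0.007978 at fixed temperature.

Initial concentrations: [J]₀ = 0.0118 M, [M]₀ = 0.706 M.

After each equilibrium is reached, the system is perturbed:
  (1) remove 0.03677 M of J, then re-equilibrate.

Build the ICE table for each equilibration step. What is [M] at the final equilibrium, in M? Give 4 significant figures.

Q₀ = 42.24 vs Keq = 0.007978 ⇒ Q>K, reverse
Step 1:
                  J         M
  init       0.0118     0.706
  Δ           0.327    -0.654
  eq         0.3388   0.05199
  solve Keq expr → x = -0.327; check Q = 0.007978
Then remove 0.03677 M of J.
Step 2:
                  J         M
  init        0.302   0.05199
  Δ        0.001395 -0.002789
  eq         0.3034    0.0492
  solve Keq expr → x = -0.001395; check Q = 0.007978

[M]_eq = 0.0492 M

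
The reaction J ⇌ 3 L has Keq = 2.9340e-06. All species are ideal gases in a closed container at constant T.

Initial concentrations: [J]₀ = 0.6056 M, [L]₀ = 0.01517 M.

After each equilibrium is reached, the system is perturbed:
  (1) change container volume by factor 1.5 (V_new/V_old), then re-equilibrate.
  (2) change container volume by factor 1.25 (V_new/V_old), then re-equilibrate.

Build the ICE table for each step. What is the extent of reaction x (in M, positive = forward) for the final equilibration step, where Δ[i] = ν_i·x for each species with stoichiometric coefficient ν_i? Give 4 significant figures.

x = 4.5098e-04 M

Q₀ = 5.7646e-06 vs Keq = 2.9340e-06 ⇒ Q>K, reverse
Step 1:
                  J         L
  I          0.6056   0.01517
  C        0.001017 -0.003051
  E          0.6066   0.01212
  solve Keq expr → x = -0.001017; check Q = 2.9340e-06
Then change container volume by factor 1.5 (V_new/V_old).
Step 2:
                  J         L
  I          0.4044  0.008079
  C       -8.3342e-04    0.0025
  E          0.4036   0.01058
  solve Keq expr → x = 8.3342e-04; check Q = 2.9340e-06
Then change container volume by factor 1.25 (V_new/V_old).
Step 3:
                  J         L
  I          0.3229  0.008464
  C       -4.5098e-04  0.001353
  E          0.3224  0.009817
  solve Keq expr → x = 4.5098e-04; check Q = 2.9340e-06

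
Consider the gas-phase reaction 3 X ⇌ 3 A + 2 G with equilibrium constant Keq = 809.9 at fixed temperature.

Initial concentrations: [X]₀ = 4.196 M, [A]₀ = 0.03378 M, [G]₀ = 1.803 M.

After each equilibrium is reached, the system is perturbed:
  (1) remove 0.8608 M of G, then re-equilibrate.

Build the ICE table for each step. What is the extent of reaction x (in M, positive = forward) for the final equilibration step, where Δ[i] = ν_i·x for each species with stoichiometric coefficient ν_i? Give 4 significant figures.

x = 0.03337 M

Q₀ = 1.6961e-06 vs Keq = 809.9 ⇒ Q<K, forward
Step 1:
                    X           A           G
  init          4.196     0.03378       1.803
  Δ            -3.296       3.296       2.197
  eq           0.9001        3.33           4
  solve Keq expr → x = 1.099; check Q = 809.9
Then remove 0.8608 M of G.
Step 2:
                    X           A           G
  init         0.9001        3.33       3.139
  Δ           -0.1001      0.1001     0.06674
  eq              0.8        3.43       3.206
  solve Keq expr → x = 0.03337; check Q = 809.9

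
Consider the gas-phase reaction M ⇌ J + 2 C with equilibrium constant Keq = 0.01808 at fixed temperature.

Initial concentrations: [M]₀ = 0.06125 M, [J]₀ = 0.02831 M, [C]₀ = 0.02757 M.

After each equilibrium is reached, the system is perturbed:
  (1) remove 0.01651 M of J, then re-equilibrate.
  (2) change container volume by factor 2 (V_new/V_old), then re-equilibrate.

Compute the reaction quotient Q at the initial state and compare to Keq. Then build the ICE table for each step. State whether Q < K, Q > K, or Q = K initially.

Q₀ = 3.5132e-04; Q < K (proceeds forward)

Q₀ = 3.5132e-04 vs Keq = 0.01808 ⇒ Q<K, forward
Step 1:
                   M          J          C
  Initial    0.06125    0.02831    0.02757
  Change    -0.03247    0.03247    0.06495
  Equil      0.02878    0.06078    0.09252
  solve Keq expr → x = 0.03247; check Q = 0.01808
Then remove 0.01651 M of J.
Step 2:
                   M          J          C
  Initial    0.02878    0.04427    0.09252
  Change   -0.003155   0.003155    0.00631
  Equil      0.02562    0.04743    0.09883
  solve Keq expr → x = 0.003155; check Q = 0.01808
Then change container volume by factor 2 (V_new/V_old).
Step 3:
                   M          J          C
  Initial    0.01281    0.02371    0.04941
  Change   -0.006378   0.006378    0.01276
  Equil     0.006433    0.03009    0.06217
  solve Keq expr → x = 0.006378; check Q = 0.01808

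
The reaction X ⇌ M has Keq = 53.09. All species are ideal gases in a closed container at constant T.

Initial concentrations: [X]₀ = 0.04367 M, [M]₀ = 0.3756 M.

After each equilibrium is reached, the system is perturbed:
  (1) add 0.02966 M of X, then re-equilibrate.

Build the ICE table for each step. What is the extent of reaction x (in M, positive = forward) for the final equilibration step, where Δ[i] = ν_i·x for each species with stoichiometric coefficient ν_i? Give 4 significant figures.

x = 0.02911 M

Q₀ = 8.601 vs Keq = 53.09 ⇒ Q<K, forward
Step 1:
                  X         M
  init      0.04367    0.3756
  Δ        -0.03592   0.03592
  eq       0.007751    0.4115
  solve Keq expr → x = 0.03592; check Q = 53.09
Then add 0.02966 M of X.
Step 2:
                  X         M
  init      0.03741    0.4115
  Δ        -0.02911   0.02911
  eq         0.0083    0.4406
  solve Keq expr → x = 0.02911; check Q = 53.09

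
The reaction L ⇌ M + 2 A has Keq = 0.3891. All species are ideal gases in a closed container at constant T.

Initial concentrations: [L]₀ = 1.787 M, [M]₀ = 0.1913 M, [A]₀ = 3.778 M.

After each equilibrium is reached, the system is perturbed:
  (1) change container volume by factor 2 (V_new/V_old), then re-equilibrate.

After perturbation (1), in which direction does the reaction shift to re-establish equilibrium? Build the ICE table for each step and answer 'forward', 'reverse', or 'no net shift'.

Q₀ = 1.528 vs Keq = 0.3891 ⇒ Q>K, reverse
Step 1:
                  L         M         A
  I           1.787    0.1913     3.778
  C          0.1309   -0.1309   -0.2619
  E           1.918   0.06036     3.516
  solve Keq expr → x = -0.1309; check Q = 0.3891
Then change container volume by factor 2 (V_new/V_old).
Step 2:
                  L         M         A
  I           0.959   0.03018     1.758
  C        -0.06682   0.06682    0.1336
  E          0.8921     0.097     1.892
  solve Keq expr → x = 0.06682; check Q = 0.3891

Direction: forward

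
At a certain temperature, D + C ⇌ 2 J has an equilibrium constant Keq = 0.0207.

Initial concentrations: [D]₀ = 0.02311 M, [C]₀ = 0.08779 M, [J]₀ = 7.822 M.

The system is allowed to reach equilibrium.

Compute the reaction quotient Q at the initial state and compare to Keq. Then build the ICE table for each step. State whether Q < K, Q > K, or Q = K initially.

Q₀ = 3.0157e+04 vs Keq = 0.0207 ⇒ Q>K, reverse
Step 1:
                    D           C           J
  I           0.02311     0.08779       7.822
  C             3.645       3.645       -7.29
  E             3.668       3.733      0.5324
  solve Keq expr → x = -3.645; check Q = 0.0207

Q₀ = 3.0157e+04; Q > K (proceeds reverse)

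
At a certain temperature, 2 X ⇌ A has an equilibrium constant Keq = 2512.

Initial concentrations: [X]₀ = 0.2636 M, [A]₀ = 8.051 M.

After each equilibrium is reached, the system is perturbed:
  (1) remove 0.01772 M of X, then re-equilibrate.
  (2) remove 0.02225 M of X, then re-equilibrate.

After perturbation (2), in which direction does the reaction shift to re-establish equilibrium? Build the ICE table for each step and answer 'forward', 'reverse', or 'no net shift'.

Q₀ = 115.9 vs Keq = 2512 ⇒ Q<K, forward
Step 1:
                    X           A
  Initial      0.2636       8.051
  Change      -0.2066      0.1033
  Equil       0.05697       8.154
  solve Keq expr → x = 0.1033; check Q = 2512
Then remove 0.01772 M of X.
Step 2:
                    X           A
  Initial     0.03925       8.154
  Change      0.01769   -0.008845
  Equil       0.05694       8.145
  solve Keq expr → x = -0.008845; check Q = 2512
Then remove 0.02225 M of X.
Step 3:
                    X           A
  Initial     0.03469       8.145
  Change      0.02221    -0.01111
  Equil       0.05691       8.134
  solve Keq expr → x = -0.01111; check Q = 2512

Direction: reverse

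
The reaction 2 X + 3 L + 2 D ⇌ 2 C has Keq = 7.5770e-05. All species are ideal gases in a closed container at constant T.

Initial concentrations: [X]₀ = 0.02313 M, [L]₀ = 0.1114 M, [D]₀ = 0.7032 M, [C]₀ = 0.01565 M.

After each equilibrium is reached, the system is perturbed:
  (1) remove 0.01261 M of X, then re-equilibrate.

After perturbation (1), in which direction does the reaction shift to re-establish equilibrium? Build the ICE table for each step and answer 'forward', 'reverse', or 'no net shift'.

Direction: reverse

Q₀ = 669.7 vs Keq = 7.5770e-05 ⇒ Q>K, reverse
Step 1:
                    X           L           D           C
  Initial     0.02313      0.1114      0.7032     0.01565
  Change      0.01564     0.02346     0.01564    -0.01564
  Equil       0.03877      0.1349      0.7188  1.2013e-05
  solve Keq expr → x = -0.007819; check Q = 7.5770e-05
Then remove 0.01261 M of X.
Step 2:
                    X           L           D           C
  Initial     0.02616      0.1349      0.7188  1.2013e-05
  Change   3.9058e-06  5.8587e-06  3.9058e-06 -3.9058e-06
  Equil       0.02616      0.1349      0.7188  8.1075e-06
  solve Keq expr → x = -1.9529e-06; check Q = 7.5770e-05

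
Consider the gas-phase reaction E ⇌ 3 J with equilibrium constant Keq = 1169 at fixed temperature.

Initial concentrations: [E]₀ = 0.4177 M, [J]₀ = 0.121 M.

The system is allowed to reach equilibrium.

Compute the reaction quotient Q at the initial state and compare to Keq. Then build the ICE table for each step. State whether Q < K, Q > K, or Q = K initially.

Q₀ = 0.004241; Q < K (proceeds forward)

Q₀ = 0.004241 vs Keq = 1169 ⇒ Q<K, forward
Step 1:
                   E          J
  Initial     0.4177      0.121
  Change     -0.4155      1.247
  Equil     0.002188      1.368
  solve Keq expr → x = 0.4155; check Q = 1169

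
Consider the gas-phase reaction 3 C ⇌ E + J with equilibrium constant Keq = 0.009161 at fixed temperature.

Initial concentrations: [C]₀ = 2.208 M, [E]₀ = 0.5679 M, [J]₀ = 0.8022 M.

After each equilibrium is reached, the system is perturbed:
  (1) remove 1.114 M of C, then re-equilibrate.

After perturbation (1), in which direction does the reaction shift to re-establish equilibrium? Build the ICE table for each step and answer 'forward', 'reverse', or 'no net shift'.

Q₀ = 0.04232 vs Keq = 0.009161 ⇒ Q>K, reverse
Step 1:
                  C         E         J
  Initial     2.208    0.5679    0.8022
  Change     0.6347   -0.2116   -0.2116
  Equil       2.843    0.3563    0.5906
  solve Keq expr → x = -0.2116; check Q = 0.009161
Then remove 1.114 M of C.
Step 2:
                  C         E         J
  Initial     1.729    0.3563    0.5906
  Change     0.4389   -0.1463   -0.1463
  Equil       2.168      0.21    0.4443
  solve Keq expr → x = -0.1463; check Q = 0.009161

Direction: reverse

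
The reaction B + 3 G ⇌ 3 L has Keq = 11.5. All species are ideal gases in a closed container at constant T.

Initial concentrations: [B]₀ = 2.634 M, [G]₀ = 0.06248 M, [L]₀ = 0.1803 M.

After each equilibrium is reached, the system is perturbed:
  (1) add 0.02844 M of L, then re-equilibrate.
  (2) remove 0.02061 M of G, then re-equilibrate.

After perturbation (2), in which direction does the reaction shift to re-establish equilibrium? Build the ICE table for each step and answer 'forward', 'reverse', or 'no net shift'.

Direction: reverse

Q₀ = 9.123 vs Keq = 11.5 ⇒ Q<K, forward
Step 1:
                   B          G          L
  I            2.634    0.06248     0.1803
  C        -0.001169  -0.003507   0.003507
  E            2.633    0.05897     0.1838
  solve Keq expr → x = 0.001169; check Q = 11.5
Then add 0.02844 M of L.
Step 2:
                   B          G          L
  I            2.633    0.05897     0.2122
  C         0.002298   0.006894  -0.006894
  E            2.635    0.06587     0.2054
  solve Keq expr → x = -0.002298; check Q = 11.5
Then remove 0.02061 M of G.
Step 3:
                   B          G          L
  I            2.635    0.04526     0.2054
  C         0.005192    0.01557   -0.01557
  E             2.64    0.06083     0.1898
  solve Keq expr → x = -0.005192; check Q = 11.5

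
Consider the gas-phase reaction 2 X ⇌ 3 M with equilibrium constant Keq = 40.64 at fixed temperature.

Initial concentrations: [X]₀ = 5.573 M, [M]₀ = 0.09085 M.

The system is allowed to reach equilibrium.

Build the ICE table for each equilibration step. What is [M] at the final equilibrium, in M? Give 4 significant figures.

Q₀ = 2.4143e-05 vs Keq = 40.64 ⇒ Q<K, forward
Step 1:
                    X           M
  I             5.573     0.09085
  C            -3.575       5.363
  E             1.998       5.454
  solve Keq expr → x = 1.788; check Q = 40.64

[M]_eq = 5.454 M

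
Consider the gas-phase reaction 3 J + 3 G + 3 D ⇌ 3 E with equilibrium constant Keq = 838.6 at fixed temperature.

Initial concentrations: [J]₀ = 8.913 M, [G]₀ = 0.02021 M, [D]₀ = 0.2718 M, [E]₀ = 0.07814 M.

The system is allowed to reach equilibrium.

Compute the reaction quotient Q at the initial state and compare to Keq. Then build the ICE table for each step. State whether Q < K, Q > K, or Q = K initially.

Q₀ = 4.065; Q < K (proceeds forward)

Q₀ = 4.065 vs Keq = 838.6 ⇒ Q<K, forward
Step 1:
                    J           G           D           E
  init          8.913     0.02021      0.2718     0.07814
  Δ          -0.01583    -0.01583    -0.01583     0.01583
  eq            8.897    0.004376       0.256     0.09397
  solve Keq expr → x = 0.005278; check Q = 838.6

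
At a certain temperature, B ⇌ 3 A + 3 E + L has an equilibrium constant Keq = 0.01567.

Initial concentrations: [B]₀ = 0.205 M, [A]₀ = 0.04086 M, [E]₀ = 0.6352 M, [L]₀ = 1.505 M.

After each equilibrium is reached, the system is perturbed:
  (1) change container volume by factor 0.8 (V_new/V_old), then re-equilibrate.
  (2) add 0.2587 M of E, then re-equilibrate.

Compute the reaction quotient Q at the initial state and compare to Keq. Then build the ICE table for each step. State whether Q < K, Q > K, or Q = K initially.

Q₀ = 1.2835e-04; Q < K (proceeds forward)

Q₀ = 1.2835e-04 vs Keq = 0.01567 ⇒ Q<K, forward
Step 1:
                   B          A          E          L
  init         0.205    0.04086     0.6352      1.505
  Δ         -0.03908     0.1172     0.1172    0.03908
  eq          0.1659     0.1581     0.7524      1.544
  solve Keq expr → x = 0.03908; check Q = 0.01567
Then change container volume by factor 0.8 (V_new/V_old).
Step 2:
                   B          A          E          L
  init        0.2074     0.1976     0.9406       1.93
  Δ          0.01942   -0.05825   -0.05825   -0.01942
  eq          0.2268     0.1394     0.8823      1.911
  solve Keq expr → x = -0.01942; check Q = 0.01567
Then add 0.2587 M of E.
Step 3:
                   B          A          E          L
  init        0.2268     0.1394      1.141      1.911
  Δ         0.009107   -0.02732   -0.02732  -0.009107
  eq          0.2359     0.1121      1.114      1.902
  solve Keq expr → x = -0.009107; check Q = 0.01567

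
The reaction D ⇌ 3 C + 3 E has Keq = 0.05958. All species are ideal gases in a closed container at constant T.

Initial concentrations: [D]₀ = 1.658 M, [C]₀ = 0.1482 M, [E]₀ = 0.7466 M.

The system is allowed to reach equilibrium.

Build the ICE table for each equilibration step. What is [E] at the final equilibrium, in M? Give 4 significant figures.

[E]_eq = 1.036 M

Q₀ = 8.1700e-04 vs Keq = 0.05958 ⇒ Q<K, forward
Step 1:
                   D          C          E
  I            1.658     0.1482     0.7466
  C         -0.09642     0.2892     0.2892
  E            1.562     0.4374      1.036
  solve Keq expr → x = 0.09642; check Q = 0.05958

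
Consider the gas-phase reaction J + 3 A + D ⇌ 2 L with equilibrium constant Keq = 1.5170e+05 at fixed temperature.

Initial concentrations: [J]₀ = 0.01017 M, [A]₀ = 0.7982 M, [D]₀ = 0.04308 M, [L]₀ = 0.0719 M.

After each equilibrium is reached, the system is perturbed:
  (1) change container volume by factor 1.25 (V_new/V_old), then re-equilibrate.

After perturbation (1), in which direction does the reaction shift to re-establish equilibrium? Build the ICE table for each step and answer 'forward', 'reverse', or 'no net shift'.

Direction: reverse

Q₀ = 23.2 vs Keq = 1.5170e+05 ⇒ Q<K, forward
Step 1:
                  J         A         D         L
  Initial   0.01017    0.7982   0.04308    0.0719
  Change   -0.01017   -0.0305  -0.01017   0.02033
  Equil   3.7655e-06    0.7677   0.03291   0.09223
  solve Keq expr → x = 0.01017; check Q = 1.5170e+05
Then change container volume by factor 1.25 (V_new/V_old).
Step 2:
                  J         A         D         L
  Initial 3.0124e-06    0.6142   0.02633   0.07379
  Change  2.8694e-06 8.6083e-06 2.8694e-06 -5.7388e-06
  Equil   5.8819e-06    0.6142   0.02633   0.07378
  solve Keq expr → x = -2.8694e-06; check Q = 1.5170e+05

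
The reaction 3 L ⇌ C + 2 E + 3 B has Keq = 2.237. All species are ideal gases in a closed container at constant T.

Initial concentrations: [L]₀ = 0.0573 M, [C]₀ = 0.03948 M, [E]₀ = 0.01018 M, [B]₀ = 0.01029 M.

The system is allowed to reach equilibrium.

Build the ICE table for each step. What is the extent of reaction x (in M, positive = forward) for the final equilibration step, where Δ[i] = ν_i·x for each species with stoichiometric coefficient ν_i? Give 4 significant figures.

x = 0.01827 M

Q₀ = 2.3695e-08 vs Keq = 2.237 ⇒ Q<K, forward
Step 1:
                  L         C         E         B
  init       0.0573   0.03948   0.01018   0.01029
  Δ         -0.0548   0.01827   0.03654    0.0548
  eq       0.002495   0.05775   0.04672   0.06509
  solve Keq expr → x = 0.01827; check Q = 2.237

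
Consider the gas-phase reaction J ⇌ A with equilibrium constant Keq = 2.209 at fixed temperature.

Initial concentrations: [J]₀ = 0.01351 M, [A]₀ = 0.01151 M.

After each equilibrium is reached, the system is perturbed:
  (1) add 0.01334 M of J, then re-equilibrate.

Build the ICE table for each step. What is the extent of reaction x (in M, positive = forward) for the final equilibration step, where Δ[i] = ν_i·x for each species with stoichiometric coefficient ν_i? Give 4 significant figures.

Q₀ = 0.852 vs Keq = 2.209 ⇒ Q<K, forward
Step 1:
                  J         A
  Initial   0.01351   0.01151
  Change  -0.005713  0.005713
  Equil    0.007797   0.01722
  solve Keq expr → x = 0.005713; check Q = 2.209
Then add 0.01334 M of J.
Step 2:
                  J         A
  Initial   0.02114   0.01722
  Change  -0.009183  0.009183
  Equil     0.01195   0.02641
  solve Keq expr → x = 0.009183; check Q = 2.209

x = 0.009183 M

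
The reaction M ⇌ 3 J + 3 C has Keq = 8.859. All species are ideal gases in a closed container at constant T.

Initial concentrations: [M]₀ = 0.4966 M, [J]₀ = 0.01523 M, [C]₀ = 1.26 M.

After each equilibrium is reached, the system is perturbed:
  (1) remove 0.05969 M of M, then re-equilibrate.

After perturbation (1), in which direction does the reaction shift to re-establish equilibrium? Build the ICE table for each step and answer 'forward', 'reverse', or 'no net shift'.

Direction: reverse

Q₀ = 1.4230e-05 vs Keq = 8.859 ⇒ Q<K, forward
Step 1:
                  M         J         C
  I          0.4966   0.01523      1.26
  C         -0.2255    0.6764    0.6764
  E          0.2711    0.6916     1.936
  solve Keq expr → x = 0.2255; check Q = 8.859
Then remove 0.05969 M of M.
Step 2:
                  M         J         C
  I          0.2114    0.6916     1.936
  C         0.01099  -0.03296  -0.03296
  E          0.2224    0.6587     1.903
  solve Keq expr → x = -0.01099; check Q = 8.859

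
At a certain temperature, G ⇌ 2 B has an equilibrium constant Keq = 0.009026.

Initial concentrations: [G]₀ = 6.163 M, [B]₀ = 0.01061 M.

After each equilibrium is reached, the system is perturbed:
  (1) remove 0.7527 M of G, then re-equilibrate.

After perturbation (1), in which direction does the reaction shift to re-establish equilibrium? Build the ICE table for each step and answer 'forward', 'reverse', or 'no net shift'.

Direction: reverse

Q₀ = 1.8266e-05 vs Keq = 0.009026 ⇒ Q<K, forward
Step 1:
                  G         B
  Initial     6.163   0.01061
  Change    -0.1116    0.2231
  Equil       6.051    0.2337
  solve Keq expr → x = 0.1116; check Q = 0.009026
Then remove 0.7527 M of G.
Step 2:
                  G         B
  Initial     5.299    0.2337
  Change   0.007432  -0.01486
  Equil       5.306    0.2188
  solve Keq expr → x = -0.007432; check Q = 0.009026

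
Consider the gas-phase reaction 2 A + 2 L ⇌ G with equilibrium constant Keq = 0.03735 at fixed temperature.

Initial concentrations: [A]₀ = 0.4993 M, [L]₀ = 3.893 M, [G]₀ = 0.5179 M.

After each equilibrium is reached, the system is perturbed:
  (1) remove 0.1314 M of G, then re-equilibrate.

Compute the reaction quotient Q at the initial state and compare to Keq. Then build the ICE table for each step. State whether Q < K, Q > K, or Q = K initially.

Q₀ = 0.1371; Q > K (proceeds reverse)

Q₀ = 0.1371 vs Keq = 0.03735 ⇒ Q>K, reverse
Step 1:
                   A          L          G
  I           0.4993      3.893     0.5179
  C           0.2699     0.2699    -0.1349
  E           0.7692      4.163      0.383
  solve Keq expr → x = -0.1349; check Q = 0.03735
Then remove 0.1314 M of G.
Step 2:
                   A          L          G
  I           0.7692      4.163     0.2516
  C         -0.08279   -0.08279    0.04139
  E           0.6864       4.08     0.2929
  solve Keq expr → x = 0.04139; check Q = 0.03735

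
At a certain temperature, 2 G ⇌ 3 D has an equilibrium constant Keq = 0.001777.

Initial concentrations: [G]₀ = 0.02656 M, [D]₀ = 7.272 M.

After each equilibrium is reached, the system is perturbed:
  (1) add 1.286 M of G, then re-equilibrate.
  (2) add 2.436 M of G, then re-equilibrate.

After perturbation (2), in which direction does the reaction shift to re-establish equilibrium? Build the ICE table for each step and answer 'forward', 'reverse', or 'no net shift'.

Q₀ = 5.4514e+05 vs Keq = 0.001777 ⇒ Q>K, reverse
Step 1:
                   G          D
  Initial    0.02656      7.272
  Change       4.623     -6.935
  Equil         4.65     0.3374
  solve Keq expr → x = -2.312; check Q = 0.001777
Then add 1.286 M of G.
Step 2:
                   G          D
  Initial      5.936     0.3374
  Change    -0.03862    0.05793
  Equil        5.897     0.3954
  solve Keq expr → x = 0.01931; check Q = 0.001777
Then add 2.436 M of G.
Step 3:
                   G          D
  Initial      8.333     0.3954
  Change    -0.06656    0.09984
  Equil        8.266     0.4952
  solve Keq expr → x = 0.03328; check Q = 0.001777

Direction: forward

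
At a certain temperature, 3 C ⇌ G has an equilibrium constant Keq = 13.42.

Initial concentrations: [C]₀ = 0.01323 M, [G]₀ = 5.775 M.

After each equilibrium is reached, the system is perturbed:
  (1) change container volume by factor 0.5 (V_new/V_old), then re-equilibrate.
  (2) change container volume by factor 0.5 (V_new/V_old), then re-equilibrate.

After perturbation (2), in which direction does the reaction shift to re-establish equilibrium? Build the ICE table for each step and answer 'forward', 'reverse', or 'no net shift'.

Q₀ = 2.4939e+06 vs Keq = 13.42 ⇒ Q>K, reverse
Step 1:
                    C           G
  init        0.01323       5.775
  Δ             0.731     -0.2437
  eq           0.7442       5.531
  solve Keq expr → x = -0.2437; check Q = 13.42
Then change container volume by factor 0.5 (V_new/V_old).
Step 2:
                    C           G
  init          1.488       11.06
  Δ           -0.5457      0.1819
  eq           0.9428       11.24
  solve Keq expr → x = 0.1819; check Q = 13.42
Then change container volume by factor 0.5 (V_new/V_old).
Step 3:
                    C           G
  init          1.886       22.49
  Δ           -0.6937      0.2312
  eq            1.192       22.72
  solve Keq expr → x = 0.2312; check Q = 13.42

Direction: forward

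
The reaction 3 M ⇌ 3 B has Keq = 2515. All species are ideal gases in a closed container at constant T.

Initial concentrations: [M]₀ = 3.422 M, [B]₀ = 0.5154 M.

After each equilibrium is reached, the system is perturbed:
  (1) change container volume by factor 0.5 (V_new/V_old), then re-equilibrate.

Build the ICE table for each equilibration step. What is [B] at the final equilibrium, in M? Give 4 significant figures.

Q₀ = 0.003417 vs Keq = 2515 ⇒ Q<K, forward
Step 1:
                    M           B
  Initial       3.422      0.5154
  Change       -3.152       3.152
  Equil        0.2697       3.668
  solve Keq expr → x = 1.051; check Q = 2515
Then change container volume by factor 0.5 (V_new/V_old).
Step 2:
                    M           B
  Initial      0.5394       7.335
  Change            0           0
  Equil        0.5394       7.335
  solve Keq expr → x = 0; check Q = 2515

[B]_eq = 7.335 M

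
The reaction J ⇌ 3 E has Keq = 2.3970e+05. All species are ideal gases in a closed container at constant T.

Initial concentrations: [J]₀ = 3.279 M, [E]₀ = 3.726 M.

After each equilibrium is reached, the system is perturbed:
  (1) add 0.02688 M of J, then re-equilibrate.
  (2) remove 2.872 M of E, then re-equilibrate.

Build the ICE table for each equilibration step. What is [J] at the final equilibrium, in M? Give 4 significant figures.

[J]_eq = 0.005191 M

Q₀ = 15.78 vs Keq = 2.3970e+05 ⇒ Q<K, forward
Step 1:
                   J          E
  Initial      3.279      3.726
  Change      -3.269      9.806
  Equil      0.01034      13.53
  solve Keq expr → x = 3.269; check Q = 2.3970e+05
Then add 0.02688 M of J.
Step 2:
                   J          E
  Initial    0.03722      13.53
  Change     -0.0267    0.08009
  Equil      0.01052      13.61
  solve Keq expr → x = 0.0267; check Q = 2.3970e+05
Then remove 2.872 M of E.
Step 3:
                   J          E
  Initial    0.01052      10.74
  Change   -0.005331    0.01599
  Equil     0.005191      10.76
  solve Keq expr → x = 0.005331; check Q = 2.3970e+05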